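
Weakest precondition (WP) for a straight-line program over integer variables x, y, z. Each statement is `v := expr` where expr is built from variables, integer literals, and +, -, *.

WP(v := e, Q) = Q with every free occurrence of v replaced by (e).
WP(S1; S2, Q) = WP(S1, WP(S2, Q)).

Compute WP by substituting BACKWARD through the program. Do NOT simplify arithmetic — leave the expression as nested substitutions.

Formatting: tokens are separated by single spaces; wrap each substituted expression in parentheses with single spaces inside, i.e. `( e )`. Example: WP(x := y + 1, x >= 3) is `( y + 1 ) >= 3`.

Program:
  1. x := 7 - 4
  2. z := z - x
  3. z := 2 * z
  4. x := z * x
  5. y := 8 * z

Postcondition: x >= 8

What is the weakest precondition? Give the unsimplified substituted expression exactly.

Answer: ( ( 2 * ( z - ( 7 - 4 ) ) ) * ( 7 - 4 ) ) >= 8

Derivation:
post: x >= 8
stmt 5: y := 8 * z  -- replace 0 occurrence(s) of y with (8 * z)
  => x >= 8
stmt 4: x := z * x  -- replace 1 occurrence(s) of x with (z * x)
  => ( z * x ) >= 8
stmt 3: z := 2 * z  -- replace 1 occurrence(s) of z with (2 * z)
  => ( ( 2 * z ) * x ) >= 8
stmt 2: z := z - x  -- replace 1 occurrence(s) of z with (z - x)
  => ( ( 2 * ( z - x ) ) * x ) >= 8
stmt 1: x := 7 - 4  -- replace 2 occurrence(s) of x with (7 - 4)
  => ( ( 2 * ( z - ( 7 - 4 ) ) ) * ( 7 - 4 ) ) >= 8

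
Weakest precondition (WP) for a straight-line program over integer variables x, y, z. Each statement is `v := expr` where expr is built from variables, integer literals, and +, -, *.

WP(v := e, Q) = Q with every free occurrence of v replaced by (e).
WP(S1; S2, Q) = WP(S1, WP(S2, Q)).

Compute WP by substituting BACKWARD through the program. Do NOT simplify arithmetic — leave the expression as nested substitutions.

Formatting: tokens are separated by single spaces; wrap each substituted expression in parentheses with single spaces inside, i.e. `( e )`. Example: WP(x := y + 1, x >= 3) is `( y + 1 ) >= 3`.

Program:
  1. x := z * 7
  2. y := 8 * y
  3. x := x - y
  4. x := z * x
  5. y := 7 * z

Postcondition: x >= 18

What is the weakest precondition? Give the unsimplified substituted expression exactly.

post: x >= 18
stmt 5: y := 7 * z  -- replace 0 occurrence(s) of y with (7 * z)
  => x >= 18
stmt 4: x := z * x  -- replace 1 occurrence(s) of x with (z * x)
  => ( z * x ) >= 18
stmt 3: x := x - y  -- replace 1 occurrence(s) of x with (x - y)
  => ( z * ( x - y ) ) >= 18
stmt 2: y := 8 * y  -- replace 1 occurrence(s) of y with (8 * y)
  => ( z * ( x - ( 8 * y ) ) ) >= 18
stmt 1: x := z * 7  -- replace 1 occurrence(s) of x with (z * 7)
  => ( z * ( ( z * 7 ) - ( 8 * y ) ) ) >= 18

Answer: ( z * ( ( z * 7 ) - ( 8 * y ) ) ) >= 18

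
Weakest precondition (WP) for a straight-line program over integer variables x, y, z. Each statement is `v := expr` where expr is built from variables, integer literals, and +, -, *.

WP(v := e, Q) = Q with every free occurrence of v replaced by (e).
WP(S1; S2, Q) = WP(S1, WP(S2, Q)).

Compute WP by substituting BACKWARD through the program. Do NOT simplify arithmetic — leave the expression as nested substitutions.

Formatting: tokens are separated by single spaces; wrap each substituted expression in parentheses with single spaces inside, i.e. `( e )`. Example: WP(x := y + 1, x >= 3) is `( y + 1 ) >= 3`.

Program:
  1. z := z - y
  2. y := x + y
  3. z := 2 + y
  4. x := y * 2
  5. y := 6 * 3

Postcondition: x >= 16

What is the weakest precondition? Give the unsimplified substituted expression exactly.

Answer: ( ( x + y ) * 2 ) >= 16

Derivation:
post: x >= 16
stmt 5: y := 6 * 3  -- replace 0 occurrence(s) of y with (6 * 3)
  => x >= 16
stmt 4: x := y * 2  -- replace 1 occurrence(s) of x with (y * 2)
  => ( y * 2 ) >= 16
stmt 3: z := 2 + y  -- replace 0 occurrence(s) of z with (2 + y)
  => ( y * 2 ) >= 16
stmt 2: y := x + y  -- replace 1 occurrence(s) of y with (x + y)
  => ( ( x + y ) * 2 ) >= 16
stmt 1: z := z - y  -- replace 0 occurrence(s) of z with (z - y)
  => ( ( x + y ) * 2 ) >= 16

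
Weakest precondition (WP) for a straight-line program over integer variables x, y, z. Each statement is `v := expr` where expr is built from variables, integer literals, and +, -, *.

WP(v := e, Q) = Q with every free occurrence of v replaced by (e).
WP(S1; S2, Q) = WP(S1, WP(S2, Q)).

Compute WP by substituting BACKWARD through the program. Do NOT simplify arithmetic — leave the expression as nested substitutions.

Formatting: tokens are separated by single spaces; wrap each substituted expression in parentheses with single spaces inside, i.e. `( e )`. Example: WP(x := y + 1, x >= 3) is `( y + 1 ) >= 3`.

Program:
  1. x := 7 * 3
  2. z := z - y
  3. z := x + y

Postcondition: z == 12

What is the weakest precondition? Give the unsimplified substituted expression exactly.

post: z == 12
stmt 3: z := x + y  -- replace 1 occurrence(s) of z with (x + y)
  => ( x + y ) == 12
stmt 2: z := z - y  -- replace 0 occurrence(s) of z with (z - y)
  => ( x + y ) == 12
stmt 1: x := 7 * 3  -- replace 1 occurrence(s) of x with (7 * 3)
  => ( ( 7 * 3 ) + y ) == 12

Answer: ( ( 7 * 3 ) + y ) == 12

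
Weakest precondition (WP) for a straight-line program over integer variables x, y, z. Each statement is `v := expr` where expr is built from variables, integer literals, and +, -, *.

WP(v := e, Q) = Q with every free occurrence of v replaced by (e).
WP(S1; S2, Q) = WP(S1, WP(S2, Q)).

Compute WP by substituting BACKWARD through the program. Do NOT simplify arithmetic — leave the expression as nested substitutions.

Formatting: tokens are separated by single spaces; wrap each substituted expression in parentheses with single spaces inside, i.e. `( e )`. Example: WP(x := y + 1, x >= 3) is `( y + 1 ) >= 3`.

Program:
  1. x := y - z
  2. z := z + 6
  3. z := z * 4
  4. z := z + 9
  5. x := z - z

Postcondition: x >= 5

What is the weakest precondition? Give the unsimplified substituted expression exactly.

Answer: ( ( ( ( z + 6 ) * 4 ) + 9 ) - ( ( ( z + 6 ) * 4 ) + 9 ) ) >= 5

Derivation:
post: x >= 5
stmt 5: x := z - z  -- replace 1 occurrence(s) of x with (z - z)
  => ( z - z ) >= 5
stmt 4: z := z + 9  -- replace 2 occurrence(s) of z with (z + 9)
  => ( ( z + 9 ) - ( z + 9 ) ) >= 5
stmt 3: z := z * 4  -- replace 2 occurrence(s) of z with (z * 4)
  => ( ( ( z * 4 ) + 9 ) - ( ( z * 4 ) + 9 ) ) >= 5
stmt 2: z := z + 6  -- replace 2 occurrence(s) of z with (z + 6)
  => ( ( ( ( z + 6 ) * 4 ) + 9 ) - ( ( ( z + 6 ) * 4 ) + 9 ) ) >= 5
stmt 1: x := y - z  -- replace 0 occurrence(s) of x with (y - z)
  => ( ( ( ( z + 6 ) * 4 ) + 9 ) - ( ( ( z + 6 ) * 4 ) + 9 ) ) >= 5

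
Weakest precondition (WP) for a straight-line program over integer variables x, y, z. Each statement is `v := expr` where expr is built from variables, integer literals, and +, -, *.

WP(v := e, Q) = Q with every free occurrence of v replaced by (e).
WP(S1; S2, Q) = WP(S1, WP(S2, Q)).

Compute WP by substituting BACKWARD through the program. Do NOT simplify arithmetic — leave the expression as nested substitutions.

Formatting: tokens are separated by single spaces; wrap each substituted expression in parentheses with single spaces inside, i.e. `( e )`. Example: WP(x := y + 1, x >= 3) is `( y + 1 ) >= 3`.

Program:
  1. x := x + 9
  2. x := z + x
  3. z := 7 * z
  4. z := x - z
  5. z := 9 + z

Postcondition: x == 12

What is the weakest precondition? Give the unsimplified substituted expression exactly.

post: x == 12
stmt 5: z := 9 + z  -- replace 0 occurrence(s) of z with (9 + z)
  => x == 12
stmt 4: z := x - z  -- replace 0 occurrence(s) of z with (x - z)
  => x == 12
stmt 3: z := 7 * z  -- replace 0 occurrence(s) of z with (7 * z)
  => x == 12
stmt 2: x := z + x  -- replace 1 occurrence(s) of x with (z + x)
  => ( z + x ) == 12
stmt 1: x := x + 9  -- replace 1 occurrence(s) of x with (x + 9)
  => ( z + ( x + 9 ) ) == 12

Answer: ( z + ( x + 9 ) ) == 12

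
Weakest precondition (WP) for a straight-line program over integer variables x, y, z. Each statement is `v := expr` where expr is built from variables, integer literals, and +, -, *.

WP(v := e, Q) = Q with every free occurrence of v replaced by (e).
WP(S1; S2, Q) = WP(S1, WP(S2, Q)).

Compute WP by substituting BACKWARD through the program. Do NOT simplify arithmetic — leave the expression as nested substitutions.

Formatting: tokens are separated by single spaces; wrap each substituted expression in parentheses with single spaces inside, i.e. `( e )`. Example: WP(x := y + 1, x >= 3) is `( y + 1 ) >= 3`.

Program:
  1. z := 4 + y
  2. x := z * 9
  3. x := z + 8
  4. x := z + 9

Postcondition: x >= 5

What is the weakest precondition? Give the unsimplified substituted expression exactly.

Answer: ( ( 4 + y ) + 9 ) >= 5

Derivation:
post: x >= 5
stmt 4: x := z + 9  -- replace 1 occurrence(s) of x with (z + 9)
  => ( z + 9 ) >= 5
stmt 3: x := z + 8  -- replace 0 occurrence(s) of x with (z + 8)
  => ( z + 9 ) >= 5
stmt 2: x := z * 9  -- replace 0 occurrence(s) of x with (z * 9)
  => ( z + 9 ) >= 5
stmt 1: z := 4 + y  -- replace 1 occurrence(s) of z with (4 + y)
  => ( ( 4 + y ) + 9 ) >= 5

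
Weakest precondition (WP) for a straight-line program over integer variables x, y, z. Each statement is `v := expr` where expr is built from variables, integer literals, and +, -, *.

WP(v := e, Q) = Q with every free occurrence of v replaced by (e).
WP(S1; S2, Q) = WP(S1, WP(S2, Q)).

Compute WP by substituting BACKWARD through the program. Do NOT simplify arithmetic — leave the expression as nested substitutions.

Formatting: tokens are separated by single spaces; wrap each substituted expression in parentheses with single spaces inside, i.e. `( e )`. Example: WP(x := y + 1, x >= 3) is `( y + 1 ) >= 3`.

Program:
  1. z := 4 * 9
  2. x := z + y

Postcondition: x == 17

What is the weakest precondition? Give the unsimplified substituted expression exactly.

post: x == 17
stmt 2: x := z + y  -- replace 1 occurrence(s) of x with (z + y)
  => ( z + y ) == 17
stmt 1: z := 4 * 9  -- replace 1 occurrence(s) of z with (4 * 9)
  => ( ( 4 * 9 ) + y ) == 17

Answer: ( ( 4 * 9 ) + y ) == 17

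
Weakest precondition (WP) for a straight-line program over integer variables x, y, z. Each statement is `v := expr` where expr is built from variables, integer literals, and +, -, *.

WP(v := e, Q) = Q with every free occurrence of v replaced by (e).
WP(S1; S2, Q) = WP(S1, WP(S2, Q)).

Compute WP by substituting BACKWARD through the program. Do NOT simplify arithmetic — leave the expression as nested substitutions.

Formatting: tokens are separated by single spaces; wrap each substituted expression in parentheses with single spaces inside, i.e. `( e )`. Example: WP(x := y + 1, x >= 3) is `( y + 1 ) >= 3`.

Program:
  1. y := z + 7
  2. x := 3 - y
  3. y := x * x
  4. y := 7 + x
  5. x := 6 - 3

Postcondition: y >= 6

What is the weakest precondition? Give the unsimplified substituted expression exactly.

Answer: ( 7 + ( 3 - ( z + 7 ) ) ) >= 6

Derivation:
post: y >= 6
stmt 5: x := 6 - 3  -- replace 0 occurrence(s) of x with (6 - 3)
  => y >= 6
stmt 4: y := 7 + x  -- replace 1 occurrence(s) of y with (7 + x)
  => ( 7 + x ) >= 6
stmt 3: y := x * x  -- replace 0 occurrence(s) of y with (x * x)
  => ( 7 + x ) >= 6
stmt 2: x := 3 - y  -- replace 1 occurrence(s) of x with (3 - y)
  => ( 7 + ( 3 - y ) ) >= 6
stmt 1: y := z + 7  -- replace 1 occurrence(s) of y with (z + 7)
  => ( 7 + ( 3 - ( z + 7 ) ) ) >= 6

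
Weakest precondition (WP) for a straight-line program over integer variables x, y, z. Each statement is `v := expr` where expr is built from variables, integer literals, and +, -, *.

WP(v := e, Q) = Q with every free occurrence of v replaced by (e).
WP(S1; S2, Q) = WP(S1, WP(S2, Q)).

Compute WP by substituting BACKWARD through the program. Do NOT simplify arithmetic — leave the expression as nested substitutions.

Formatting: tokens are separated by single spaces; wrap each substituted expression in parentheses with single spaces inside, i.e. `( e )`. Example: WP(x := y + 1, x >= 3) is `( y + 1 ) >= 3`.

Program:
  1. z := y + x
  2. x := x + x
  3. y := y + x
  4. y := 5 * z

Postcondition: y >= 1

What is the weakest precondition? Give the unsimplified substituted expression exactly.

Answer: ( 5 * ( y + x ) ) >= 1

Derivation:
post: y >= 1
stmt 4: y := 5 * z  -- replace 1 occurrence(s) of y with (5 * z)
  => ( 5 * z ) >= 1
stmt 3: y := y + x  -- replace 0 occurrence(s) of y with (y + x)
  => ( 5 * z ) >= 1
stmt 2: x := x + x  -- replace 0 occurrence(s) of x with (x + x)
  => ( 5 * z ) >= 1
stmt 1: z := y + x  -- replace 1 occurrence(s) of z with (y + x)
  => ( 5 * ( y + x ) ) >= 1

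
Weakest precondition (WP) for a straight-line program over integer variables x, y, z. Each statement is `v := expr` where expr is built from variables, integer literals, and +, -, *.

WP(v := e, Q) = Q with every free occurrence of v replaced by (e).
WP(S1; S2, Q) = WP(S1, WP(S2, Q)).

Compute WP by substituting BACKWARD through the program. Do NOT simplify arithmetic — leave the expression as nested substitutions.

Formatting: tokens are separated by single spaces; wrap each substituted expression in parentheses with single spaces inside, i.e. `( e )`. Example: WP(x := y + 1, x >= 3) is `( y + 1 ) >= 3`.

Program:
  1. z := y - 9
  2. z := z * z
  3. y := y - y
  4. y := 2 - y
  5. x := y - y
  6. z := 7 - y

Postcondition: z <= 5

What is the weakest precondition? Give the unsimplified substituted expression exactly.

Answer: ( 7 - ( 2 - ( y - y ) ) ) <= 5

Derivation:
post: z <= 5
stmt 6: z := 7 - y  -- replace 1 occurrence(s) of z with (7 - y)
  => ( 7 - y ) <= 5
stmt 5: x := y - y  -- replace 0 occurrence(s) of x with (y - y)
  => ( 7 - y ) <= 5
stmt 4: y := 2 - y  -- replace 1 occurrence(s) of y with (2 - y)
  => ( 7 - ( 2 - y ) ) <= 5
stmt 3: y := y - y  -- replace 1 occurrence(s) of y with (y - y)
  => ( 7 - ( 2 - ( y - y ) ) ) <= 5
stmt 2: z := z * z  -- replace 0 occurrence(s) of z with (z * z)
  => ( 7 - ( 2 - ( y - y ) ) ) <= 5
stmt 1: z := y - 9  -- replace 0 occurrence(s) of z with (y - 9)
  => ( 7 - ( 2 - ( y - y ) ) ) <= 5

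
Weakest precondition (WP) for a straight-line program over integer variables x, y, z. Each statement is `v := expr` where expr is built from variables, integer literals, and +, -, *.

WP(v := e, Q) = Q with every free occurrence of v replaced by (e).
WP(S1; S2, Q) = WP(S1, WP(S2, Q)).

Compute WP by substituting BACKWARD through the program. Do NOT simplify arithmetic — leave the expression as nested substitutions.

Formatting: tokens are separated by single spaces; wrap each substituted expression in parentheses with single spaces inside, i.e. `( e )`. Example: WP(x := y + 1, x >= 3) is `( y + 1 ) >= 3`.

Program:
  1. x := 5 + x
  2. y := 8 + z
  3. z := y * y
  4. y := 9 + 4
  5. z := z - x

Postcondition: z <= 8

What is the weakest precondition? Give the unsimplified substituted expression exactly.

post: z <= 8
stmt 5: z := z - x  -- replace 1 occurrence(s) of z with (z - x)
  => ( z - x ) <= 8
stmt 4: y := 9 + 4  -- replace 0 occurrence(s) of y with (9 + 4)
  => ( z - x ) <= 8
stmt 3: z := y * y  -- replace 1 occurrence(s) of z with (y * y)
  => ( ( y * y ) - x ) <= 8
stmt 2: y := 8 + z  -- replace 2 occurrence(s) of y with (8 + z)
  => ( ( ( 8 + z ) * ( 8 + z ) ) - x ) <= 8
stmt 1: x := 5 + x  -- replace 1 occurrence(s) of x with (5 + x)
  => ( ( ( 8 + z ) * ( 8 + z ) ) - ( 5 + x ) ) <= 8

Answer: ( ( ( 8 + z ) * ( 8 + z ) ) - ( 5 + x ) ) <= 8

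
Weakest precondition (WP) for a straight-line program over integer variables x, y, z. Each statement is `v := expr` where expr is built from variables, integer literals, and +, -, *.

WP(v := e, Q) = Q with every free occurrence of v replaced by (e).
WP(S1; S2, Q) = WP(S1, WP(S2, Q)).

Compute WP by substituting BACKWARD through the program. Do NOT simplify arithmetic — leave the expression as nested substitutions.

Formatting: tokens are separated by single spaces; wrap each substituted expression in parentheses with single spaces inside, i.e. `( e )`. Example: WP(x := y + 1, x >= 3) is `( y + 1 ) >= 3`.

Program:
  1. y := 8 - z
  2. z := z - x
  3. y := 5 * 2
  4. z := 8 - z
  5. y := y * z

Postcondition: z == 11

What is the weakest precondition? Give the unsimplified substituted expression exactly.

post: z == 11
stmt 5: y := y * z  -- replace 0 occurrence(s) of y with (y * z)
  => z == 11
stmt 4: z := 8 - z  -- replace 1 occurrence(s) of z with (8 - z)
  => ( 8 - z ) == 11
stmt 3: y := 5 * 2  -- replace 0 occurrence(s) of y with (5 * 2)
  => ( 8 - z ) == 11
stmt 2: z := z - x  -- replace 1 occurrence(s) of z with (z - x)
  => ( 8 - ( z - x ) ) == 11
stmt 1: y := 8 - z  -- replace 0 occurrence(s) of y with (8 - z)
  => ( 8 - ( z - x ) ) == 11

Answer: ( 8 - ( z - x ) ) == 11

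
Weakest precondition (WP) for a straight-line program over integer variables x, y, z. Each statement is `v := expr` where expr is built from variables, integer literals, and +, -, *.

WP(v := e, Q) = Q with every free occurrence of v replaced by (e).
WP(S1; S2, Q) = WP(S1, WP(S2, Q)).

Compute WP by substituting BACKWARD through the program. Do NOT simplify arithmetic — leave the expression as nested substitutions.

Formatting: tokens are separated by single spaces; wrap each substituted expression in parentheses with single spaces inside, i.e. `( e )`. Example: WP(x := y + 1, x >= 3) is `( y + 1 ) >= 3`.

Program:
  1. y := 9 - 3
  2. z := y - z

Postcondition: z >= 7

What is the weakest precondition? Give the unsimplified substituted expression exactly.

post: z >= 7
stmt 2: z := y - z  -- replace 1 occurrence(s) of z with (y - z)
  => ( y - z ) >= 7
stmt 1: y := 9 - 3  -- replace 1 occurrence(s) of y with (9 - 3)
  => ( ( 9 - 3 ) - z ) >= 7

Answer: ( ( 9 - 3 ) - z ) >= 7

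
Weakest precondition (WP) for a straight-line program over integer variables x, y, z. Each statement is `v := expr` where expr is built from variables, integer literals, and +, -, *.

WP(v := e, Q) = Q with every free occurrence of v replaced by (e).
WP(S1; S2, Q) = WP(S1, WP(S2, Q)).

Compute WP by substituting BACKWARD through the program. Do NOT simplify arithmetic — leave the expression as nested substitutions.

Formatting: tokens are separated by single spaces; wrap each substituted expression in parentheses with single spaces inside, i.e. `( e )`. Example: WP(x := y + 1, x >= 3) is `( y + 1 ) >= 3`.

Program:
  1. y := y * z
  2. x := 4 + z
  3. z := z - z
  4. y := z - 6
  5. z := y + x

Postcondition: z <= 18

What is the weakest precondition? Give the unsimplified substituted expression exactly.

post: z <= 18
stmt 5: z := y + x  -- replace 1 occurrence(s) of z with (y + x)
  => ( y + x ) <= 18
stmt 4: y := z - 6  -- replace 1 occurrence(s) of y with (z - 6)
  => ( ( z - 6 ) + x ) <= 18
stmt 3: z := z - z  -- replace 1 occurrence(s) of z with (z - z)
  => ( ( ( z - z ) - 6 ) + x ) <= 18
stmt 2: x := 4 + z  -- replace 1 occurrence(s) of x with (4 + z)
  => ( ( ( z - z ) - 6 ) + ( 4 + z ) ) <= 18
stmt 1: y := y * z  -- replace 0 occurrence(s) of y with (y * z)
  => ( ( ( z - z ) - 6 ) + ( 4 + z ) ) <= 18

Answer: ( ( ( z - z ) - 6 ) + ( 4 + z ) ) <= 18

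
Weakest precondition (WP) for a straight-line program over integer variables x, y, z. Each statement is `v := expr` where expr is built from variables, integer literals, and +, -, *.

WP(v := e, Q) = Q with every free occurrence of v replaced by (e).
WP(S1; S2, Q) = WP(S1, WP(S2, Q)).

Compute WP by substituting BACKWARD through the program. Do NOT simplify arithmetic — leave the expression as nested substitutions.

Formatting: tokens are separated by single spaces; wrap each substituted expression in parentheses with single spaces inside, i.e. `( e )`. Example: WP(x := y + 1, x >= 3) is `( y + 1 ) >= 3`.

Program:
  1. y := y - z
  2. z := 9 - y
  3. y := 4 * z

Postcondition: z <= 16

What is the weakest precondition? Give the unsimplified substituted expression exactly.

Answer: ( 9 - ( y - z ) ) <= 16

Derivation:
post: z <= 16
stmt 3: y := 4 * z  -- replace 0 occurrence(s) of y with (4 * z)
  => z <= 16
stmt 2: z := 9 - y  -- replace 1 occurrence(s) of z with (9 - y)
  => ( 9 - y ) <= 16
stmt 1: y := y - z  -- replace 1 occurrence(s) of y with (y - z)
  => ( 9 - ( y - z ) ) <= 16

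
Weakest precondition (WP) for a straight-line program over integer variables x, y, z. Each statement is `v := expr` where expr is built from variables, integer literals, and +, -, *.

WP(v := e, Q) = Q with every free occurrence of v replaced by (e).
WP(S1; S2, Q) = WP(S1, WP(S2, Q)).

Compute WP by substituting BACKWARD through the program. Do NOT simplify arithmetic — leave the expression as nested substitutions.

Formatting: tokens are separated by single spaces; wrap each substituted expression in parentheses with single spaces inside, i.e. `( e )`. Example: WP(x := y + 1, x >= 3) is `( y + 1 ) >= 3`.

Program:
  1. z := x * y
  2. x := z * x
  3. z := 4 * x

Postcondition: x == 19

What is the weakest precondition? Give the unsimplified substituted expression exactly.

Answer: ( ( x * y ) * x ) == 19

Derivation:
post: x == 19
stmt 3: z := 4 * x  -- replace 0 occurrence(s) of z with (4 * x)
  => x == 19
stmt 2: x := z * x  -- replace 1 occurrence(s) of x with (z * x)
  => ( z * x ) == 19
stmt 1: z := x * y  -- replace 1 occurrence(s) of z with (x * y)
  => ( ( x * y ) * x ) == 19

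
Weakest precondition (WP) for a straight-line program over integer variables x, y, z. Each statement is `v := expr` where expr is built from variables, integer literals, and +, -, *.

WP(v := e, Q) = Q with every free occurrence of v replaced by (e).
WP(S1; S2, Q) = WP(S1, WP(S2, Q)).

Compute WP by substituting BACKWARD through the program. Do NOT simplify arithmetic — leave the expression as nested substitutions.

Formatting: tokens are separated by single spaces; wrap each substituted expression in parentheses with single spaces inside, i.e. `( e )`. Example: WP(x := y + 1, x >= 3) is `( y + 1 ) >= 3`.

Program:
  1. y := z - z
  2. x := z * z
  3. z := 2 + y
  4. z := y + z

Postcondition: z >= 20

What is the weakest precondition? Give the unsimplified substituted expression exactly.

post: z >= 20
stmt 4: z := y + z  -- replace 1 occurrence(s) of z with (y + z)
  => ( y + z ) >= 20
stmt 3: z := 2 + y  -- replace 1 occurrence(s) of z with (2 + y)
  => ( y + ( 2 + y ) ) >= 20
stmt 2: x := z * z  -- replace 0 occurrence(s) of x with (z * z)
  => ( y + ( 2 + y ) ) >= 20
stmt 1: y := z - z  -- replace 2 occurrence(s) of y with (z - z)
  => ( ( z - z ) + ( 2 + ( z - z ) ) ) >= 20

Answer: ( ( z - z ) + ( 2 + ( z - z ) ) ) >= 20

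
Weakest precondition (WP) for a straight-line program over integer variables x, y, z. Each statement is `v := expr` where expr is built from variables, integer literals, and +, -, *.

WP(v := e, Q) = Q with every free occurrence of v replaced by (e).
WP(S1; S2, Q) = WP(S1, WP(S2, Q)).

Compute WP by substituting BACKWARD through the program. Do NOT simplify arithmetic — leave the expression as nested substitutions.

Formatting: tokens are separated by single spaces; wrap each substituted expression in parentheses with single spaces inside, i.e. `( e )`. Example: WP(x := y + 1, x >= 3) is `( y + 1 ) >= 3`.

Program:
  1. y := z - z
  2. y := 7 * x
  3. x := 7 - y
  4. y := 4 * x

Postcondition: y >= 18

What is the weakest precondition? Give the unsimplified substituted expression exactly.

post: y >= 18
stmt 4: y := 4 * x  -- replace 1 occurrence(s) of y with (4 * x)
  => ( 4 * x ) >= 18
stmt 3: x := 7 - y  -- replace 1 occurrence(s) of x with (7 - y)
  => ( 4 * ( 7 - y ) ) >= 18
stmt 2: y := 7 * x  -- replace 1 occurrence(s) of y with (7 * x)
  => ( 4 * ( 7 - ( 7 * x ) ) ) >= 18
stmt 1: y := z - z  -- replace 0 occurrence(s) of y with (z - z)
  => ( 4 * ( 7 - ( 7 * x ) ) ) >= 18

Answer: ( 4 * ( 7 - ( 7 * x ) ) ) >= 18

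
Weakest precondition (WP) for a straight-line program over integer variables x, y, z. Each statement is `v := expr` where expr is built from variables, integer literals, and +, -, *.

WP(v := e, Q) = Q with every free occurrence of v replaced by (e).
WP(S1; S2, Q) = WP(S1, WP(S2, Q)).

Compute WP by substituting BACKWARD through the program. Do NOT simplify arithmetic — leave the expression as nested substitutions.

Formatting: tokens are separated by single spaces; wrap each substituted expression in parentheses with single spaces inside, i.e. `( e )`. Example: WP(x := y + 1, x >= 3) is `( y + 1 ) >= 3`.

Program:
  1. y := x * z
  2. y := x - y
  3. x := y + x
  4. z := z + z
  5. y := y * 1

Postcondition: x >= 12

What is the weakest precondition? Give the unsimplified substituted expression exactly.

Answer: ( ( x - ( x * z ) ) + x ) >= 12

Derivation:
post: x >= 12
stmt 5: y := y * 1  -- replace 0 occurrence(s) of y with (y * 1)
  => x >= 12
stmt 4: z := z + z  -- replace 0 occurrence(s) of z with (z + z)
  => x >= 12
stmt 3: x := y + x  -- replace 1 occurrence(s) of x with (y + x)
  => ( y + x ) >= 12
stmt 2: y := x - y  -- replace 1 occurrence(s) of y with (x - y)
  => ( ( x - y ) + x ) >= 12
stmt 1: y := x * z  -- replace 1 occurrence(s) of y with (x * z)
  => ( ( x - ( x * z ) ) + x ) >= 12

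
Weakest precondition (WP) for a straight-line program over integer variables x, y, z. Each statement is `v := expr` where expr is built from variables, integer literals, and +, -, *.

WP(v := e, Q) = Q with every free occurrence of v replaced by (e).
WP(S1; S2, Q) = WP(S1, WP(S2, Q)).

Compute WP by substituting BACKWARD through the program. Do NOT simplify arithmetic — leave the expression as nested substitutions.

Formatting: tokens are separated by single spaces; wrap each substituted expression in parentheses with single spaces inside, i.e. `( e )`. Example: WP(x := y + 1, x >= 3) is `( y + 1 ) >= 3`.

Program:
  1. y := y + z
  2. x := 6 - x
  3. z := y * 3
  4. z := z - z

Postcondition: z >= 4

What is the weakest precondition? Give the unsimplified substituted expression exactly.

post: z >= 4
stmt 4: z := z - z  -- replace 1 occurrence(s) of z with (z - z)
  => ( z - z ) >= 4
stmt 3: z := y * 3  -- replace 2 occurrence(s) of z with (y * 3)
  => ( ( y * 3 ) - ( y * 3 ) ) >= 4
stmt 2: x := 6 - x  -- replace 0 occurrence(s) of x with (6 - x)
  => ( ( y * 3 ) - ( y * 3 ) ) >= 4
stmt 1: y := y + z  -- replace 2 occurrence(s) of y with (y + z)
  => ( ( ( y + z ) * 3 ) - ( ( y + z ) * 3 ) ) >= 4

Answer: ( ( ( y + z ) * 3 ) - ( ( y + z ) * 3 ) ) >= 4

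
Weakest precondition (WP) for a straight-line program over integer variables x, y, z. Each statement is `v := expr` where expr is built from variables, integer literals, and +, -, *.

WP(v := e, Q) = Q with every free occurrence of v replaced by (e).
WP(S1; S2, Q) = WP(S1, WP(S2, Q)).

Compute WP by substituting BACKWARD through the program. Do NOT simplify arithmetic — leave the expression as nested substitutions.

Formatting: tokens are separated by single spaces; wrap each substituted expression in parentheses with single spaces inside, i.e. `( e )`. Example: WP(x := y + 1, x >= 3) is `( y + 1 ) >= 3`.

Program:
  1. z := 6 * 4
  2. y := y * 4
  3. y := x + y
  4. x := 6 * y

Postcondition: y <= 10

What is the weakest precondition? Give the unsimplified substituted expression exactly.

Answer: ( x + ( y * 4 ) ) <= 10

Derivation:
post: y <= 10
stmt 4: x := 6 * y  -- replace 0 occurrence(s) of x with (6 * y)
  => y <= 10
stmt 3: y := x + y  -- replace 1 occurrence(s) of y with (x + y)
  => ( x + y ) <= 10
stmt 2: y := y * 4  -- replace 1 occurrence(s) of y with (y * 4)
  => ( x + ( y * 4 ) ) <= 10
stmt 1: z := 6 * 4  -- replace 0 occurrence(s) of z with (6 * 4)
  => ( x + ( y * 4 ) ) <= 10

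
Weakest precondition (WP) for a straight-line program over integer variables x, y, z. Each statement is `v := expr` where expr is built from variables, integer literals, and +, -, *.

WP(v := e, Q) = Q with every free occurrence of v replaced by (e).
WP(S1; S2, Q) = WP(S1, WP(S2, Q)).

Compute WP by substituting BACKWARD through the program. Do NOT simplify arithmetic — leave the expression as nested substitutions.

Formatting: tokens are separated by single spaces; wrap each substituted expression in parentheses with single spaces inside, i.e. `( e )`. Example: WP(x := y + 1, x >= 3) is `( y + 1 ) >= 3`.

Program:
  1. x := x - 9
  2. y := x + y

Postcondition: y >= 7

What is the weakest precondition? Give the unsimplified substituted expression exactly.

Answer: ( ( x - 9 ) + y ) >= 7

Derivation:
post: y >= 7
stmt 2: y := x + y  -- replace 1 occurrence(s) of y with (x + y)
  => ( x + y ) >= 7
stmt 1: x := x - 9  -- replace 1 occurrence(s) of x with (x - 9)
  => ( ( x - 9 ) + y ) >= 7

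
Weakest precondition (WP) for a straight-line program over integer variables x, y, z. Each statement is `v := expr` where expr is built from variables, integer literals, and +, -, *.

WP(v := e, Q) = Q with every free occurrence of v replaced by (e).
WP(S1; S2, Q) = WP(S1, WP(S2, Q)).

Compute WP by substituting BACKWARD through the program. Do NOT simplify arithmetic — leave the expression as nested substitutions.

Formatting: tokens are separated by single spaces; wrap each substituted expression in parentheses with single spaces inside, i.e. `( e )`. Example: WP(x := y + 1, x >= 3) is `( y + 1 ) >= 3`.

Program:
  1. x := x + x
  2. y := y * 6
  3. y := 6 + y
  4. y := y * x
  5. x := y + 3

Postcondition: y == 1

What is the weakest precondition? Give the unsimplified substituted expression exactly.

post: y == 1
stmt 5: x := y + 3  -- replace 0 occurrence(s) of x with (y + 3)
  => y == 1
stmt 4: y := y * x  -- replace 1 occurrence(s) of y with (y * x)
  => ( y * x ) == 1
stmt 3: y := 6 + y  -- replace 1 occurrence(s) of y with (6 + y)
  => ( ( 6 + y ) * x ) == 1
stmt 2: y := y * 6  -- replace 1 occurrence(s) of y with (y * 6)
  => ( ( 6 + ( y * 6 ) ) * x ) == 1
stmt 1: x := x + x  -- replace 1 occurrence(s) of x with (x + x)
  => ( ( 6 + ( y * 6 ) ) * ( x + x ) ) == 1

Answer: ( ( 6 + ( y * 6 ) ) * ( x + x ) ) == 1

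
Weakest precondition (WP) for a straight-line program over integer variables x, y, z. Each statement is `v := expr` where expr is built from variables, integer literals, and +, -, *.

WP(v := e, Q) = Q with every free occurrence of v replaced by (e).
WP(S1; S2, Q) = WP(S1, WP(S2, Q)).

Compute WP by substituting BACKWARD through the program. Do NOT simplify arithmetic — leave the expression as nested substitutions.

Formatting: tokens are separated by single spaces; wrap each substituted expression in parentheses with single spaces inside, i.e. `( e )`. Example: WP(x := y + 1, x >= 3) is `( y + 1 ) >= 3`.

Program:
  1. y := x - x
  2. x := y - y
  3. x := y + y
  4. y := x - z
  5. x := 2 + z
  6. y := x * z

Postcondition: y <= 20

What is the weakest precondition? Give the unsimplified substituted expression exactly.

post: y <= 20
stmt 6: y := x * z  -- replace 1 occurrence(s) of y with (x * z)
  => ( x * z ) <= 20
stmt 5: x := 2 + z  -- replace 1 occurrence(s) of x with (2 + z)
  => ( ( 2 + z ) * z ) <= 20
stmt 4: y := x - z  -- replace 0 occurrence(s) of y with (x - z)
  => ( ( 2 + z ) * z ) <= 20
stmt 3: x := y + y  -- replace 0 occurrence(s) of x with (y + y)
  => ( ( 2 + z ) * z ) <= 20
stmt 2: x := y - y  -- replace 0 occurrence(s) of x with (y - y)
  => ( ( 2 + z ) * z ) <= 20
stmt 1: y := x - x  -- replace 0 occurrence(s) of y with (x - x)
  => ( ( 2 + z ) * z ) <= 20

Answer: ( ( 2 + z ) * z ) <= 20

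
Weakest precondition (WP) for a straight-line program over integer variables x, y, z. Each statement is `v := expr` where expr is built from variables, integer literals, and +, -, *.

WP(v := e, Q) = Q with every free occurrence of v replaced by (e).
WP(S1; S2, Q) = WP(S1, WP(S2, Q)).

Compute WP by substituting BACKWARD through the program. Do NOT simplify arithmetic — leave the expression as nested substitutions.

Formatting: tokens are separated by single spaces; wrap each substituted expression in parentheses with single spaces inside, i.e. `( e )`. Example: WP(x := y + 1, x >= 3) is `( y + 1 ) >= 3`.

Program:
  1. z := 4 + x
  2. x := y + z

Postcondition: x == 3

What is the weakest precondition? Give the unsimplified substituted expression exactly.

Answer: ( y + ( 4 + x ) ) == 3

Derivation:
post: x == 3
stmt 2: x := y + z  -- replace 1 occurrence(s) of x with (y + z)
  => ( y + z ) == 3
stmt 1: z := 4 + x  -- replace 1 occurrence(s) of z with (4 + x)
  => ( y + ( 4 + x ) ) == 3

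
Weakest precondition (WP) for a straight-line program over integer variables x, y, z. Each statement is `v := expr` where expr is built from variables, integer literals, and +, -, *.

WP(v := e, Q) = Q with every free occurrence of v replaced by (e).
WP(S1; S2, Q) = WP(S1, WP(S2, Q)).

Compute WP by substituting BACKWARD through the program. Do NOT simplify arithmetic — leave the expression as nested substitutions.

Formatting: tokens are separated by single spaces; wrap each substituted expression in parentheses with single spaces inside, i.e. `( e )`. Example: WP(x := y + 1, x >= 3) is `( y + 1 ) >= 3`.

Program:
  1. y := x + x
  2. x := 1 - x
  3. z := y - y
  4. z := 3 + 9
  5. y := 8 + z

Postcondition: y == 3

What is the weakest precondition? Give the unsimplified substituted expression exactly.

Answer: ( 8 + ( 3 + 9 ) ) == 3

Derivation:
post: y == 3
stmt 5: y := 8 + z  -- replace 1 occurrence(s) of y with (8 + z)
  => ( 8 + z ) == 3
stmt 4: z := 3 + 9  -- replace 1 occurrence(s) of z with (3 + 9)
  => ( 8 + ( 3 + 9 ) ) == 3
stmt 3: z := y - y  -- replace 0 occurrence(s) of z with (y - y)
  => ( 8 + ( 3 + 9 ) ) == 3
stmt 2: x := 1 - x  -- replace 0 occurrence(s) of x with (1 - x)
  => ( 8 + ( 3 + 9 ) ) == 3
stmt 1: y := x + x  -- replace 0 occurrence(s) of y with (x + x)
  => ( 8 + ( 3 + 9 ) ) == 3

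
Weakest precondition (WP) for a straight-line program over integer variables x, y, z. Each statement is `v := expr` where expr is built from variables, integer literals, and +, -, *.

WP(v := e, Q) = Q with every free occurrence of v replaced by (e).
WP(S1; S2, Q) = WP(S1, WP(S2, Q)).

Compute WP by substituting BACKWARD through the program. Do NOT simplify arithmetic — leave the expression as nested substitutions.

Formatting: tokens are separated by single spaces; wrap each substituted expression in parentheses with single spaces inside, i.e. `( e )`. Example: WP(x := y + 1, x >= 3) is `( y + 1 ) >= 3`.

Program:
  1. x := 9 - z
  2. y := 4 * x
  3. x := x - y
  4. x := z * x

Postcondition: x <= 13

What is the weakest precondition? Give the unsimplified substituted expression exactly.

post: x <= 13
stmt 4: x := z * x  -- replace 1 occurrence(s) of x with (z * x)
  => ( z * x ) <= 13
stmt 3: x := x - y  -- replace 1 occurrence(s) of x with (x - y)
  => ( z * ( x - y ) ) <= 13
stmt 2: y := 4 * x  -- replace 1 occurrence(s) of y with (4 * x)
  => ( z * ( x - ( 4 * x ) ) ) <= 13
stmt 1: x := 9 - z  -- replace 2 occurrence(s) of x with (9 - z)
  => ( z * ( ( 9 - z ) - ( 4 * ( 9 - z ) ) ) ) <= 13

Answer: ( z * ( ( 9 - z ) - ( 4 * ( 9 - z ) ) ) ) <= 13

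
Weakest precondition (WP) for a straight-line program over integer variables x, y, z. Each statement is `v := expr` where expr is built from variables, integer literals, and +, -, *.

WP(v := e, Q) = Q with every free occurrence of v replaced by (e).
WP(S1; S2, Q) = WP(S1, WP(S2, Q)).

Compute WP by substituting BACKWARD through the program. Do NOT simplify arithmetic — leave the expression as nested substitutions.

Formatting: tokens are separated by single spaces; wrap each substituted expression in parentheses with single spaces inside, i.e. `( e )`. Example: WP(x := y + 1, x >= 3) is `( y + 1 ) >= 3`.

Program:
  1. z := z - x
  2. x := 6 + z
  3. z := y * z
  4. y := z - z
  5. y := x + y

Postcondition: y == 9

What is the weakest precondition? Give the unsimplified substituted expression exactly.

Answer: ( ( 6 + ( z - x ) ) + ( ( y * ( z - x ) ) - ( y * ( z - x ) ) ) ) == 9

Derivation:
post: y == 9
stmt 5: y := x + y  -- replace 1 occurrence(s) of y with (x + y)
  => ( x + y ) == 9
stmt 4: y := z - z  -- replace 1 occurrence(s) of y with (z - z)
  => ( x + ( z - z ) ) == 9
stmt 3: z := y * z  -- replace 2 occurrence(s) of z with (y * z)
  => ( x + ( ( y * z ) - ( y * z ) ) ) == 9
stmt 2: x := 6 + z  -- replace 1 occurrence(s) of x with (6 + z)
  => ( ( 6 + z ) + ( ( y * z ) - ( y * z ) ) ) == 9
stmt 1: z := z - x  -- replace 3 occurrence(s) of z with (z - x)
  => ( ( 6 + ( z - x ) ) + ( ( y * ( z - x ) ) - ( y * ( z - x ) ) ) ) == 9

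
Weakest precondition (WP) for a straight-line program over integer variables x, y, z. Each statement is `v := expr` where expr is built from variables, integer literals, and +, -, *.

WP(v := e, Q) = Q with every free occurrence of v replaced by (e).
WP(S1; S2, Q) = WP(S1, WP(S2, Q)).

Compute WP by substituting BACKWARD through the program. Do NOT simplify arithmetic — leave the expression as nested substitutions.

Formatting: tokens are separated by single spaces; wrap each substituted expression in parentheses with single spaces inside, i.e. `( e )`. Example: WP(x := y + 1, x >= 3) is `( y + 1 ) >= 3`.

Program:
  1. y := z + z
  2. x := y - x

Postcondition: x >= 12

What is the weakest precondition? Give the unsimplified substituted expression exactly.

Answer: ( ( z + z ) - x ) >= 12

Derivation:
post: x >= 12
stmt 2: x := y - x  -- replace 1 occurrence(s) of x with (y - x)
  => ( y - x ) >= 12
stmt 1: y := z + z  -- replace 1 occurrence(s) of y with (z + z)
  => ( ( z + z ) - x ) >= 12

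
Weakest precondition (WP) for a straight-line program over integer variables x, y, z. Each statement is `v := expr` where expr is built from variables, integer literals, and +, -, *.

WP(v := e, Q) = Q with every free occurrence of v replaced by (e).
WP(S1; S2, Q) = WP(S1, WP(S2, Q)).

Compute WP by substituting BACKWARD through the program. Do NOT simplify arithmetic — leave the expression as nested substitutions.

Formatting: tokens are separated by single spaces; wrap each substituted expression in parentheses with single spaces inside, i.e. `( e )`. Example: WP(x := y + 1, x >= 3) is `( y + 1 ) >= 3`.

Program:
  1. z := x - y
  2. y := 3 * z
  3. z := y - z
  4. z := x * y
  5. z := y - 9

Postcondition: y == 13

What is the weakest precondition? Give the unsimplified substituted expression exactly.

Answer: ( 3 * ( x - y ) ) == 13

Derivation:
post: y == 13
stmt 5: z := y - 9  -- replace 0 occurrence(s) of z with (y - 9)
  => y == 13
stmt 4: z := x * y  -- replace 0 occurrence(s) of z with (x * y)
  => y == 13
stmt 3: z := y - z  -- replace 0 occurrence(s) of z with (y - z)
  => y == 13
stmt 2: y := 3 * z  -- replace 1 occurrence(s) of y with (3 * z)
  => ( 3 * z ) == 13
stmt 1: z := x - y  -- replace 1 occurrence(s) of z with (x - y)
  => ( 3 * ( x - y ) ) == 13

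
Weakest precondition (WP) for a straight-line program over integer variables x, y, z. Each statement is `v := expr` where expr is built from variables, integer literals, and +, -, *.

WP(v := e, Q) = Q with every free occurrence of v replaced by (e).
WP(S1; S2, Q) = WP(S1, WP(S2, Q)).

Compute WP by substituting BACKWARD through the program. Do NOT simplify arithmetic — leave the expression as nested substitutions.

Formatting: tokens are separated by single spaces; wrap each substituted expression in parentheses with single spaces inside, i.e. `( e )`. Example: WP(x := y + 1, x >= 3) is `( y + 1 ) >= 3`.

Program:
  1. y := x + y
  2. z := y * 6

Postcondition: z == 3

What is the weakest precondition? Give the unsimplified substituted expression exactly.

post: z == 3
stmt 2: z := y * 6  -- replace 1 occurrence(s) of z with (y * 6)
  => ( y * 6 ) == 3
stmt 1: y := x + y  -- replace 1 occurrence(s) of y with (x + y)
  => ( ( x + y ) * 6 ) == 3

Answer: ( ( x + y ) * 6 ) == 3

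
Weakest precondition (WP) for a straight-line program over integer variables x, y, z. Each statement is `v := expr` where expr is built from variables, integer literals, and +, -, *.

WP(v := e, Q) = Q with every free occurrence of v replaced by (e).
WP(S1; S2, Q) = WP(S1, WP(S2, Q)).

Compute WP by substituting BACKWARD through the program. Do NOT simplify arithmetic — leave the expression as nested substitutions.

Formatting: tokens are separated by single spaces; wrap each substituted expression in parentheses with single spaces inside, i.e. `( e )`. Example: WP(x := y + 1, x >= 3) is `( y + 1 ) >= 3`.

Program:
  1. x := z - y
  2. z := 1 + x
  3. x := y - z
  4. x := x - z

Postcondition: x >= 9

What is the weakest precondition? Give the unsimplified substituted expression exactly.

post: x >= 9
stmt 4: x := x - z  -- replace 1 occurrence(s) of x with (x - z)
  => ( x - z ) >= 9
stmt 3: x := y - z  -- replace 1 occurrence(s) of x with (y - z)
  => ( ( y - z ) - z ) >= 9
stmt 2: z := 1 + x  -- replace 2 occurrence(s) of z with (1 + x)
  => ( ( y - ( 1 + x ) ) - ( 1 + x ) ) >= 9
stmt 1: x := z - y  -- replace 2 occurrence(s) of x with (z - y)
  => ( ( y - ( 1 + ( z - y ) ) ) - ( 1 + ( z - y ) ) ) >= 9

Answer: ( ( y - ( 1 + ( z - y ) ) ) - ( 1 + ( z - y ) ) ) >= 9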